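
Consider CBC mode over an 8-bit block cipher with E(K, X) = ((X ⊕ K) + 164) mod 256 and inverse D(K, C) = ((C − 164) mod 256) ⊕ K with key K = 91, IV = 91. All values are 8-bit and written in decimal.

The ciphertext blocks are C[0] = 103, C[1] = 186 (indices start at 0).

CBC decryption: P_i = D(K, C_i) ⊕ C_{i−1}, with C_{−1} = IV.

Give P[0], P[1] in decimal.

P[0]: D(K, 103) = 152; 152 ⊕ 91 = 195.
P[1]: D(K, 186) = 77; 77 ⊕ 103 = 42.

P[0] = 195, P[1] = 42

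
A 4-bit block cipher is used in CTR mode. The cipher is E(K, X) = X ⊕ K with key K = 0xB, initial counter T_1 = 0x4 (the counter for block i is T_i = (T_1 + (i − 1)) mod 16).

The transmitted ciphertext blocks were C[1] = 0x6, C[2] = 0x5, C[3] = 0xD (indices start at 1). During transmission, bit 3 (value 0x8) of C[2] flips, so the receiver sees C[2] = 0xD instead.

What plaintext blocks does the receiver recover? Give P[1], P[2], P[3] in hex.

P[1] = 0x9, P[2] = 0x3, P[3] = 0x0

CTR decryption: S_i = E(K, T_i) where T_i is the counter for block i; P_i = C_i ⊕ S_i.
Only C[2] changed, to 0xD. In CTR, a change in C_i flips the same bit in P_i only; the keystream is unaffected. Decrypting the received ciphertext:
P[1]: T = 0x4, S = E(K, T) = 0xF; 0x6 ⊕ 0xF = 0x9.
P[2]: T = 0x5, S = E(K, T) = 0xE; 0xD ⊕ 0xE = 0x3.
P[3]: T = 0x6, S = E(K, T) = 0xD; 0xD ⊕ 0xD = 0x0.
Blocks that differ from the original plaintext: P[2].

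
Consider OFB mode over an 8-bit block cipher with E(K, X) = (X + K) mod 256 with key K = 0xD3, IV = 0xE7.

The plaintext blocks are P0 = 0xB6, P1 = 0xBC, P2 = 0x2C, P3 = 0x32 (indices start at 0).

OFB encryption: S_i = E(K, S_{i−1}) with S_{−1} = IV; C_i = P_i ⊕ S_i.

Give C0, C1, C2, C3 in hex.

C0 = 0x0C, C1 = 0x31, C2 = 0x4C, C3 = 0x01

C0: S = E(K, 0xE7) = 0xBA; 0xB6 ⊕ 0xBA = 0x0C.
C1: S = E(K, 0xBA) = 0x8D; 0xBC ⊕ 0x8D = 0x31.
C2: S = E(K, 0x8D) = 0x60; 0x2C ⊕ 0x60 = 0x4C.
C3: S = E(K, 0x60) = 0x33; 0x32 ⊕ 0x33 = 0x01.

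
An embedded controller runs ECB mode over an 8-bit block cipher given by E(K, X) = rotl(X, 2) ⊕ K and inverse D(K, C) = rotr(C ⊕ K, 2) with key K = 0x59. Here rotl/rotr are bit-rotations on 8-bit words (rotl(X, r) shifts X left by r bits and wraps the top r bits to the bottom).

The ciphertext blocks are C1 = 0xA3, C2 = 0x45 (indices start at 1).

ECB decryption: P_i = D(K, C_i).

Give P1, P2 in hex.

P1: D(K, 0xA3) = 0xBE.
P2: D(K, 0x45) = 0x07.

P1 = 0xBE, P2 = 0x07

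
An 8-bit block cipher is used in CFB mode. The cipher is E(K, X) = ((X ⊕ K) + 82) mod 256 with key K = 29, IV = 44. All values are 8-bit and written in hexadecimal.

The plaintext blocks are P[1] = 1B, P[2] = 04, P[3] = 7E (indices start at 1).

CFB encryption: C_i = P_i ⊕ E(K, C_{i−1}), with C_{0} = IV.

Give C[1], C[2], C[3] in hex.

C[1] = F4, C[2] = 5B, C[3] = 8A

C[1]: E(K, 44) = EF; 1B ⊕ EF = F4.
C[2]: E(K, F4) = 5F; 04 ⊕ 5F = 5B.
C[3]: E(K, 5B) = F4; 7E ⊕ F4 = 8A.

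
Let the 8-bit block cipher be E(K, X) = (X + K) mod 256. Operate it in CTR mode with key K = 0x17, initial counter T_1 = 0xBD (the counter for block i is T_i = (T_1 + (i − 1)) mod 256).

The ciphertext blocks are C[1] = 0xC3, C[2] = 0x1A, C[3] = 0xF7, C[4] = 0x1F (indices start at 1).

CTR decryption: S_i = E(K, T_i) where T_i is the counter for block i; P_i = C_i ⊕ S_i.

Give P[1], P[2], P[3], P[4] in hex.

P[1] = 0x17, P[2] = 0xCF, P[3] = 0x21, P[4] = 0xC8

P[1]: T = 0xBD, S = E(K, T) = 0xD4; 0xC3 ⊕ 0xD4 = 0x17.
P[2]: T = 0xBE, S = E(K, T) = 0xD5; 0x1A ⊕ 0xD5 = 0xCF.
P[3]: T = 0xBF, S = E(K, T) = 0xD6; 0xF7 ⊕ 0xD6 = 0x21.
P[4]: T = 0xC0, S = E(K, T) = 0xD7; 0x1F ⊕ 0xD7 = 0xC8.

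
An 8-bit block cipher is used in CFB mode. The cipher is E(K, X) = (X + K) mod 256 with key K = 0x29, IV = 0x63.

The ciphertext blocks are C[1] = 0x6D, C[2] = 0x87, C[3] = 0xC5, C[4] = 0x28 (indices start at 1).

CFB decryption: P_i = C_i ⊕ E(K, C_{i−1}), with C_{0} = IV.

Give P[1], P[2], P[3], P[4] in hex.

P[1]: E(K, 0x63) = 0x8C; 0x6D ⊕ 0x8C = 0xE1.
P[2]: E(K, 0x6D) = 0x96; 0x87 ⊕ 0x96 = 0x11.
P[3]: E(K, 0x87) = 0xB0; 0xC5 ⊕ 0xB0 = 0x75.
P[4]: E(K, 0xC5) = 0xEE; 0x28 ⊕ 0xEE = 0xC6.

P[1] = 0xE1, P[2] = 0x11, P[3] = 0x75, P[4] = 0xC6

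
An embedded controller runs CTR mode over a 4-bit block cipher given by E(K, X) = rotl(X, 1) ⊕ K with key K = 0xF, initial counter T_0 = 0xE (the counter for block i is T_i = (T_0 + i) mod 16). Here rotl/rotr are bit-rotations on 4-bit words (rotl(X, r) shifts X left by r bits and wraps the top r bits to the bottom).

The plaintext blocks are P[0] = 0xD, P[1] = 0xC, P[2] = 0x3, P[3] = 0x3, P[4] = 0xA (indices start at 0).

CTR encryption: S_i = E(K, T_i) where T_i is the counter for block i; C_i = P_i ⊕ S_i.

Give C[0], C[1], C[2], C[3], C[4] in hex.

C[0] = 0xF, C[1] = 0xC, C[2] = 0xC, C[3] = 0xE, C[4] = 0x1

C[0]: T = 0xE, S = E(K, T) = 0x2; 0xD ⊕ 0x2 = 0xF.
C[1]: T = 0xF, S = E(K, T) = 0x0; 0xC ⊕ 0x0 = 0xC.
C[2]: T = 0x0, S = E(K, T) = 0xF; 0x3 ⊕ 0xF = 0xC.
C[3]: T = 0x1, S = E(K, T) = 0xD; 0x3 ⊕ 0xD = 0xE.
C[4]: T = 0x2, S = E(K, T) = 0xB; 0xA ⊕ 0xB = 0x1.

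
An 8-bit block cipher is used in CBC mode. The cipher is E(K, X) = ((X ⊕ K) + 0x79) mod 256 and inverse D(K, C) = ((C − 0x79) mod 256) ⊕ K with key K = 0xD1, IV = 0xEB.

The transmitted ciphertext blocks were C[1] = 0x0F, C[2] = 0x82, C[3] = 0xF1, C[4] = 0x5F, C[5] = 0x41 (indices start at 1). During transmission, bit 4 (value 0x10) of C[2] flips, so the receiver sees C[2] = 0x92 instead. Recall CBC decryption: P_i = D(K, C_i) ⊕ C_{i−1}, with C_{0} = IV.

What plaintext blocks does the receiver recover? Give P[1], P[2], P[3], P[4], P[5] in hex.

Only C[2] changed, to 0x92. In CBC, a change in C_i garbles P_i and flips the same bit in P_{i+1}. Decrypting the received ciphertext:
P[1]: D(K, 0x0F) = 0x47; 0x47 ⊕ 0xEB = 0xAC.
P[2]: D(K, 0x92) = 0xC8; 0xC8 ⊕ 0x0F = 0xC7.
P[3]: D(K, 0xF1) = 0xA9; 0xA9 ⊕ 0x92 = 0x3B.
P[4]: D(K, 0x5F) = 0x37; 0x37 ⊕ 0xF1 = 0xC6.
P[5]: D(K, 0x41) = 0x19; 0x19 ⊕ 0x5F = 0x46.
Blocks that differ from the original plaintext: P[2], P[3].

P[1] = 0xAC, P[2] = 0xC7, P[3] = 0x3B, P[4] = 0xC6, P[5] = 0x46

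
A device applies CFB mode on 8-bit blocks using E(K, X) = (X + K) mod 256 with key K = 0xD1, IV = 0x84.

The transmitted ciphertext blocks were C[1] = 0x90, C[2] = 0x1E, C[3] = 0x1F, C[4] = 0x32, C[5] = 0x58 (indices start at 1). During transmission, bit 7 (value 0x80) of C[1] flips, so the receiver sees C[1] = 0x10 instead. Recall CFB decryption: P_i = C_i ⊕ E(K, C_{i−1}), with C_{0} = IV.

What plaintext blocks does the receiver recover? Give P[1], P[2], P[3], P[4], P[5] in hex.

Only C[1] changed, to 0x10. In CFB, a change in C_i flips the same bit in P_i and garbles P_{i+1}. Decrypting the received ciphertext:
P[1]: E(K, 0x84) = 0x55; 0x10 ⊕ 0x55 = 0x45.
P[2]: E(K, 0x10) = 0xE1; 0x1E ⊕ 0xE1 = 0xFF.
P[3]: E(K, 0x1E) = 0xEF; 0x1F ⊕ 0xEF = 0xF0.
P[4]: E(K, 0x1F) = 0xF0; 0x32 ⊕ 0xF0 = 0xC2.
P[5]: E(K, 0x32) = 0x03; 0x58 ⊕ 0x03 = 0x5B.
Blocks that differ from the original plaintext: P[1], P[2].

P[1] = 0x45, P[2] = 0xFF, P[3] = 0xF0, P[4] = 0xC2, P[5] = 0x5B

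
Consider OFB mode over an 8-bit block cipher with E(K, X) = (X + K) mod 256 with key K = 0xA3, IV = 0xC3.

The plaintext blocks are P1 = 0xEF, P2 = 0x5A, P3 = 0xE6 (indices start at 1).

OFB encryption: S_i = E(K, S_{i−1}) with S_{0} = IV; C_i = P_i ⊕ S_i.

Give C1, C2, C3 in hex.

C1 = 0x89, C2 = 0x53, C3 = 0x4A

C1: S = E(K, 0xC3) = 0x66; 0xEF ⊕ 0x66 = 0x89.
C2: S = E(K, 0x66) = 0x09; 0x5A ⊕ 0x09 = 0x53.
C3: S = E(K, 0x09) = 0xAC; 0xE6 ⊕ 0xAC = 0x4A.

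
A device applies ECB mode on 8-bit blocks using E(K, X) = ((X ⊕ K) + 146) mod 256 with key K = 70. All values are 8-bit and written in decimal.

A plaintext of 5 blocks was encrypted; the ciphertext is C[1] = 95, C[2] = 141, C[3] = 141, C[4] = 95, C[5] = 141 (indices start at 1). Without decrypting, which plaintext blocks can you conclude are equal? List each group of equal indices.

ECB encrypts each block independently with the same key, so equal ciphertext blocks imply equal plaintext blocks.
C[1] = C[4] = 95, so P[1] = P[4].
C[2] = C[3] = C[5] = 141, so P[2] = P[3] = P[5].

P[1] = P[4]; P[2] = P[3] = P[5]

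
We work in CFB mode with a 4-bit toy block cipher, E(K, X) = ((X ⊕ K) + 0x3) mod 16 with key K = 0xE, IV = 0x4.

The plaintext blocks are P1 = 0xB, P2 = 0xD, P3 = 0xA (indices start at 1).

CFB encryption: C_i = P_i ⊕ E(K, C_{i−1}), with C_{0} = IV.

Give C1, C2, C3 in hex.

C1 = 0x6, C2 = 0x6, C3 = 0x1

C1: E(K, 0x4) = 0xD; 0xB ⊕ 0xD = 0x6.
C2: E(K, 0x6) = 0xB; 0xD ⊕ 0xB = 0x6.
C3: E(K, 0x6) = 0xB; 0xA ⊕ 0xB = 0x1.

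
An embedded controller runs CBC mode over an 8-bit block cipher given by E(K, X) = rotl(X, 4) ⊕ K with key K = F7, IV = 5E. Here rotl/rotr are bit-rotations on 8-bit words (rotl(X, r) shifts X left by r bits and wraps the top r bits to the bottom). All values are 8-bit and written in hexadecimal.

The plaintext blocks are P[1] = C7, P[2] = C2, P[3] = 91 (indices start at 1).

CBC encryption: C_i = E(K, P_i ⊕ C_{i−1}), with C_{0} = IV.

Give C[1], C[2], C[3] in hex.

C[1] = 6E, C[2] = 3D, C[3] = 3D

C[1]: P[1] ⊕ 5E = 99; E(K, 99) = 6E.
C[2]: P[2] ⊕ 6E = AC; E(K, AC) = 3D.
C[3]: P[3] ⊕ 3D = AC; E(K, AC) = 3D.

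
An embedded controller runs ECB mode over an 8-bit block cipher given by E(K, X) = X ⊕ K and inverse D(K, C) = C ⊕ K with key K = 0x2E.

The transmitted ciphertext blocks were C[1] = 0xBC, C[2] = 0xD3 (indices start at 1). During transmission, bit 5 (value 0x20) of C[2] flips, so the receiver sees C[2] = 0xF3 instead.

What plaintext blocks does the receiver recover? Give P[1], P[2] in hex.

P[1] = 0x92, P[2] = 0xDD

ECB decryption: P_i = D(K, C_i).
Only C[2] changed, to 0xF3. In ECB, a change in C_i affects only P_i. Decrypting the received ciphertext:
P[1]: D(K, 0xBC) = 0x92.
P[2]: D(K, 0xF3) = 0xDD.
Blocks that differ from the original plaintext: P[2].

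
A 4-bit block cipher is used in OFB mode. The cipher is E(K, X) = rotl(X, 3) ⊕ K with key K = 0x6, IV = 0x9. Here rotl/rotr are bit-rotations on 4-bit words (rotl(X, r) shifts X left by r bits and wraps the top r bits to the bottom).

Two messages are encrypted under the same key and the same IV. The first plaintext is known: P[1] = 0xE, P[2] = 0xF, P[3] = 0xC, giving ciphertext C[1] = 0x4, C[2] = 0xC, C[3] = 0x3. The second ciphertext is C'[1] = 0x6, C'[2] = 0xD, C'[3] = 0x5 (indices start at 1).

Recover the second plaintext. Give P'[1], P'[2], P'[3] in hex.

In OFB with a reused IV, both messages share the same keystream S_i, so C_i ⊕ C'_i = P_i ⊕ P'_i and thus P'_i = P_i ⊕ C_i ⊕ C'_i.
P'[1]: 0xE ⊕ 0x4 ⊕ 0x6 = 0xC.
P'[2]: 0xF ⊕ 0xC ⊕ 0xD = 0xE.
P'[3]: 0xC ⊕ 0x3 ⊕ 0x5 = 0xA.

P'[1] = 0xC, P'[2] = 0xE, P'[3] = 0xA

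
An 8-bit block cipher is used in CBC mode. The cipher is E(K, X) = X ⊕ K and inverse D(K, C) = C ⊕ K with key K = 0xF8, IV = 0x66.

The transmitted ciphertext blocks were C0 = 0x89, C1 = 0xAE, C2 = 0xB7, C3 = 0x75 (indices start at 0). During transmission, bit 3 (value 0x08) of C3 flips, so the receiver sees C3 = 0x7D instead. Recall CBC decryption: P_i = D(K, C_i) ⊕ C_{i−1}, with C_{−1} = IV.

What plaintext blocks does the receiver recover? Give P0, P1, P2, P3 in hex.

P0 = 0x17, P1 = 0xDF, P2 = 0xE1, P3 = 0x32

Only C3 changed, to 0x7D. In CBC, a change in C_i garbles P_i and flips the same bit in P_{i+1}. Decrypting the received ciphertext:
P0: D(K, 0x89) = 0x71; 0x71 ⊕ 0x66 = 0x17.
P1: D(K, 0xAE) = 0x56; 0x56 ⊕ 0x89 = 0xDF.
P2: D(K, 0xB7) = 0x4F; 0x4F ⊕ 0xAE = 0xE1.
P3: D(K, 0x7D) = 0x85; 0x85 ⊕ 0xB7 = 0x32.
Blocks that differ from the original plaintext: P3.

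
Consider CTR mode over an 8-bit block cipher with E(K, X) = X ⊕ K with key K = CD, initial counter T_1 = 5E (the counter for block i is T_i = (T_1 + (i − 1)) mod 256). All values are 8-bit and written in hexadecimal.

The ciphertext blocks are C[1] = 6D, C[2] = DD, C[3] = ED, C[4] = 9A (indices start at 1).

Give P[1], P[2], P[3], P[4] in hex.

P[1] = FE, P[2] = 4F, P[3] = 40, P[4] = 36

CTR decryption: S_i = E(K, T_i) where T_i is the counter for block i; P_i = C_i ⊕ S_i.
P[1]: T = 5E, S = E(K, T) = 93; 6D ⊕ 93 = FE.
P[2]: T = 5F, S = E(K, T) = 92; DD ⊕ 92 = 4F.
P[3]: T = 60, S = E(K, T) = AD; ED ⊕ AD = 40.
P[4]: T = 61, S = E(K, T) = AC; 9A ⊕ AC = 36.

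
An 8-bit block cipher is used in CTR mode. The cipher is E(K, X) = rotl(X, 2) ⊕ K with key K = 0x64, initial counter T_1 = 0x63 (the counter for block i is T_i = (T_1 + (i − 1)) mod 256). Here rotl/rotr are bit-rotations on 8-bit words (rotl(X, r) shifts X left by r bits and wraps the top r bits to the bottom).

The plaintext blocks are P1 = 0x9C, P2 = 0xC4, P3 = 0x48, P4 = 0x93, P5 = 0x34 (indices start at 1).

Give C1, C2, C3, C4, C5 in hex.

CTR encryption: S_i = E(K, T_i) where T_i is the counter for block i; C_i = P_i ⊕ S_i.
C1: T = 0x63, S = E(K, T) = 0xE9; 0x9C ⊕ 0xE9 = 0x75.
C2: T = 0x64, S = E(K, T) = 0xF5; 0xC4 ⊕ 0xF5 = 0x31.
C3: T = 0x65, S = E(K, T) = 0xF1; 0x48 ⊕ 0xF1 = 0xB9.
C4: T = 0x66, S = E(K, T) = 0xFD; 0x93 ⊕ 0xFD = 0x6E.
C5: T = 0x67, S = E(K, T) = 0xF9; 0x34 ⊕ 0xF9 = 0xCD.

C1 = 0x75, C2 = 0x31, C3 = 0xB9, C4 = 0x6E, C5 = 0xCD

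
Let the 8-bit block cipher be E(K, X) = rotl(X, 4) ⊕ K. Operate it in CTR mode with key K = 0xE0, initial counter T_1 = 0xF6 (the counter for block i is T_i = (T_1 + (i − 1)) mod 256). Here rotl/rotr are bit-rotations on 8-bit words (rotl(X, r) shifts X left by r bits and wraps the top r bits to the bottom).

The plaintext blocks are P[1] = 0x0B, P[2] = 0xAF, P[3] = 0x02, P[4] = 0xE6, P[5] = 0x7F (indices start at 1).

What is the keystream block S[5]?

CTR encryption: S_i = E(K, T_i) where T_i is the counter for block i; C_i = P_i ⊕ S_i.
C[1]: T = 0xF6, S = E(K, T) = 0x8F; 0x0B ⊕ 0x8F = 0x84.
C[2]: T = 0xF7, S = E(K, T) = 0x9F; 0xAF ⊕ 0x9F = 0x30.
C[3]: T = 0xF8, S = E(K, T) = 0x6F; 0x02 ⊕ 0x6F = 0x6D.
C[4]: T = 0xF9, S = E(K, T) = 0x7F; 0xE6 ⊕ 0x7F = 0x99.
C[5]: T = 0xFA, S = E(K, T) = 0x4F; 0x7F ⊕ 0x4F = 0x30.
So S[5] = 0x4F.

0x4F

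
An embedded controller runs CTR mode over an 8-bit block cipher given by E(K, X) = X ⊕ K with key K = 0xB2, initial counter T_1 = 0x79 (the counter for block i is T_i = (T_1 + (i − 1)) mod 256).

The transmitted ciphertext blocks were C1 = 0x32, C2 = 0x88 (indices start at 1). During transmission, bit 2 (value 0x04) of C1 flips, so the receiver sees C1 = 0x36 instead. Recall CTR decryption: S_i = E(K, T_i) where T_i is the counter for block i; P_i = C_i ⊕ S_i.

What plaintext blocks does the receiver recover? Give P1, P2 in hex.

Only C1 changed, to 0x36. In CTR, a change in C_i flips the same bit in P_i only; the keystream is unaffected. Decrypting the received ciphertext:
P1: T = 0x79, S = E(K, T) = 0xCB; 0x36 ⊕ 0xCB = 0xFD.
P2: T = 0x7A, S = E(K, T) = 0xC8; 0x88 ⊕ 0xC8 = 0x40.
Blocks that differ from the original plaintext: P1.

P1 = 0xFD, P2 = 0x40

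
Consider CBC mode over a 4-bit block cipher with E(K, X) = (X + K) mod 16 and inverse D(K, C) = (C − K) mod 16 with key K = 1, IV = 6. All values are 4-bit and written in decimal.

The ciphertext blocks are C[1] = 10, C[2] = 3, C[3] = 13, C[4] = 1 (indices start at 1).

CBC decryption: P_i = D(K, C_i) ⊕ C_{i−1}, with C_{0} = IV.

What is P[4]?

P[4]: D(K, 1) = 0; 0 ⊕ 13 = 13.

P[4] = 13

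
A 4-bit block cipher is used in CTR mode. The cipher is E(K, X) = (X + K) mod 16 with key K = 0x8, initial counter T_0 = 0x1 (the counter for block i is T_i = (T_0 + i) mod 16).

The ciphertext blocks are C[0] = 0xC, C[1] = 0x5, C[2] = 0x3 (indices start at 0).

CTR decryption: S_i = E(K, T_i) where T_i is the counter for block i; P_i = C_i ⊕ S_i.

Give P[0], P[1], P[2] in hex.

P[0] = 0x5, P[1] = 0xF, P[2] = 0x8

P[0]: T = 0x1, S = E(K, T) = 0x9; 0xC ⊕ 0x9 = 0x5.
P[1]: T = 0x2, S = E(K, T) = 0xA; 0x5 ⊕ 0xA = 0xF.
P[2]: T = 0x3, S = E(K, T) = 0xB; 0x3 ⊕ 0xB = 0x8.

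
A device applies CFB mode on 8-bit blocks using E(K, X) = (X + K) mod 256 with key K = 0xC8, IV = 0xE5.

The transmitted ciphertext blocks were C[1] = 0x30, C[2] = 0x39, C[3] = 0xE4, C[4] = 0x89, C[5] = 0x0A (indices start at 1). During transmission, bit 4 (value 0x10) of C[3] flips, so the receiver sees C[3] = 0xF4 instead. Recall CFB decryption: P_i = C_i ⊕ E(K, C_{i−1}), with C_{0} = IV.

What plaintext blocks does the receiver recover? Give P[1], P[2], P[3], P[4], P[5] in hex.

P[1] = 0x9D, P[2] = 0xC1, P[3] = 0xF5, P[4] = 0x35, P[5] = 0x5B

Only C[3] changed, to 0xF4. In CFB, a change in C_i flips the same bit in P_i and garbles P_{i+1}. Decrypting the received ciphertext:
P[1]: E(K, 0xE5) = 0xAD; 0x30 ⊕ 0xAD = 0x9D.
P[2]: E(K, 0x30) = 0xF8; 0x39 ⊕ 0xF8 = 0xC1.
P[3]: E(K, 0x39) = 0x01; 0xF4 ⊕ 0x01 = 0xF5.
P[4]: E(K, 0xF4) = 0xBC; 0x89 ⊕ 0xBC = 0x35.
P[5]: E(K, 0x89) = 0x51; 0x0A ⊕ 0x51 = 0x5B.
Blocks that differ from the original plaintext: P[3], P[4].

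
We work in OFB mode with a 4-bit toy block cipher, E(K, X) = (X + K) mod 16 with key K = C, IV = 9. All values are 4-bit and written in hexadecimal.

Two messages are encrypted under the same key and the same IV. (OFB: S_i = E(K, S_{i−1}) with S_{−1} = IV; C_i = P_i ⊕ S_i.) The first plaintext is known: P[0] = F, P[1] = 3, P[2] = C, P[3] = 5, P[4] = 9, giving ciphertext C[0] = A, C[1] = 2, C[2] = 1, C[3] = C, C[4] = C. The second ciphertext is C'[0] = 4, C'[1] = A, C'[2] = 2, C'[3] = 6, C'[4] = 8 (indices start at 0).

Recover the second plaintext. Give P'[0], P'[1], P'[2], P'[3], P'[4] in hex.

In OFB with a reused IV, both messages share the same keystream S_i, so C_i ⊕ C'_i = P_i ⊕ P'_i and thus P'_i = P_i ⊕ C_i ⊕ C'_i.
P'[0]: F ⊕ A ⊕ 4 = 1.
P'[1]: 3 ⊕ 2 ⊕ A = B.
P'[2]: C ⊕ 1 ⊕ 2 = F.
P'[3]: 5 ⊕ C ⊕ 6 = F.
P'[4]: 9 ⊕ C ⊕ 8 = D.

P'[0] = 1, P'[1] = B, P'[2] = F, P'[3] = F, P'[4] = D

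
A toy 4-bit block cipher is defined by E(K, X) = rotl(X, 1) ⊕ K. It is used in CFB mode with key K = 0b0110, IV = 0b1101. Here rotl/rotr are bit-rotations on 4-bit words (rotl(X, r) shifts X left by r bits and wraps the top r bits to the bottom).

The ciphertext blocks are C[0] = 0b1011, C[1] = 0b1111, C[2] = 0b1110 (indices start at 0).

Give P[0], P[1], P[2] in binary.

CFB decryption: P_i = C_i ⊕ E(K, C_{i−1}), with C_{−1} = IV.
P[0]: E(K, 0b1101) = 0b1101; 0b1011 ⊕ 0b1101 = 0b0110.
P[1]: E(K, 0b1011) = 0b0001; 0b1111 ⊕ 0b0001 = 0b1110.
P[2]: E(K, 0b1111) = 0b1001; 0b1110 ⊕ 0b1001 = 0b0111.

P[0] = 0b0110, P[1] = 0b1110, P[2] = 0b0111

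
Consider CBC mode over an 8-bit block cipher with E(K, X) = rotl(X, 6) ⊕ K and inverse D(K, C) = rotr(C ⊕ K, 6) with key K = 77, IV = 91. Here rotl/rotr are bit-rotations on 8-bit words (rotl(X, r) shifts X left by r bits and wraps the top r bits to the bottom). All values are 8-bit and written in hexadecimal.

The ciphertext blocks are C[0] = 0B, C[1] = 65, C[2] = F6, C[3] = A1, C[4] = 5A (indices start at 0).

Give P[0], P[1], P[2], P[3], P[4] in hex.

CBC decryption: P_i = D(K, C_i) ⊕ C_{i−1}, with C_{−1} = IV.
P[0]: D(K, 0B) = F1; F1 ⊕ 91 = 60.
P[1]: D(K, 65) = 48; 48 ⊕ 0B = 43.
P[2]: D(K, F6) = 06; 06 ⊕ 65 = 63.
P[3]: D(K, A1) = 5B; 5B ⊕ F6 = AD.
P[4]: D(K, 5A) = B4; B4 ⊕ A1 = 15.

P[0] = 60, P[1] = 43, P[2] = 63, P[3] = AD, P[4] = 15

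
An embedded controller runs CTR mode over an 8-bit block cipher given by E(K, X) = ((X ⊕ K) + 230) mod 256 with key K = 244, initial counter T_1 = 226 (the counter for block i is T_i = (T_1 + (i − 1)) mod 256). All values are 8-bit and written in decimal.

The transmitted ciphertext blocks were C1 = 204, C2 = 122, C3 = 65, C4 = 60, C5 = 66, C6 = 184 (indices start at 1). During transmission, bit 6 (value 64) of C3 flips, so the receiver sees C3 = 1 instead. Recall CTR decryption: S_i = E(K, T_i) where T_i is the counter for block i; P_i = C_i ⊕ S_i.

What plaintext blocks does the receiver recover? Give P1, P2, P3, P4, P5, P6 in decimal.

P1 = 48, P2 = 135, P3 = 247, P4 = 203, P5 = 186, P6 = 65

Only C3 changed, to 1. In CTR, a change in C_i flips the same bit in P_i only; the keystream is unaffected. Decrypting the received ciphertext:
P1: T = 226, S = E(K, T) = 252; 204 ⊕ 252 = 48.
P2: T = 227, S = E(K, T) = 253; 122 ⊕ 253 = 135.
P3: T = 228, S = E(K, T) = 246; 1 ⊕ 246 = 247.
P4: T = 229, S = E(K, T) = 247; 60 ⊕ 247 = 203.
P5: T = 230, S = E(K, T) = 248; 66 ⊕ 248 = 186.
P6: T = 231, S = E(K, T) = 249; 184 ⊕ 249 = 65.
Blocks that differ from the original plaintext: P3.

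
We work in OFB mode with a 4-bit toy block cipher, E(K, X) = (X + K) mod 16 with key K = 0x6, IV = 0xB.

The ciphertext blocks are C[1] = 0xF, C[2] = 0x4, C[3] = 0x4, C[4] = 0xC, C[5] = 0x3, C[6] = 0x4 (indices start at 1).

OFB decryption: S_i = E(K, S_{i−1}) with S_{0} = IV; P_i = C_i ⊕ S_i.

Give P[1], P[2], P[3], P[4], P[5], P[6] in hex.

P[1] = 0xE, P[2] = 0x3, P[3] = 0x9, P[4] = 0xF, P[5] = 0xA, P[6] = 0xB

P[1]: S = E(K, 0xB) = 0x1; 0xF ⊕ 0x1 = 0xE.
P[2]: S = E(K, 0x1) = 0x7; 0x4 ⊕ 0x7 = 0x3.
P[3]: S = E(K, 0x7) = 0xD; 0x4 ⊕ 0xD = 0x9.
P[4]: S = E(K, 0xD) = 0x3; 0xC ⊕ 0x3 = 0xF.
P[5]: S = E(K, 0x3) = 0x9; 0x3 ⊕ 0x9 = 0xA.
P[6]: S = E(K, 0x9) = 0xF; 0x4 ⊕ 0xF = 0xB.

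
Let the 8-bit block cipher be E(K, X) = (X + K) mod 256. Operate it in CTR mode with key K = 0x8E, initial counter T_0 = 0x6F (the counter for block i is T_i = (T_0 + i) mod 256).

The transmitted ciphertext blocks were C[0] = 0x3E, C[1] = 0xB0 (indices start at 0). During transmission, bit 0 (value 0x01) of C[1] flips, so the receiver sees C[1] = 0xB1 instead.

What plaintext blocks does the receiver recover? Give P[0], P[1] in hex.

P[0] = 0xC3, P[1] = 0x4F

CTR decryption: S_i = E(K, T_i) where T_i is the counter for block i; P_i = C_i ⊕ S_i.
Only C[1] changed, to 0xB1. In CTR, a change in C_i flips the same bit in P_i only; the keystream is unaffected. Decrypting the received ciphertext:
P[0]: T = 0x6F, S = E(K, T) = 0xFD; 0x3E ⊕ 0xFD = 0xC3.
P[1]: T = 0x70, S = E(K, T) = 0xFE; 0xB1 ⊕ 0xFE = 0x4F.
Blocks that differ from the original plaintext: P[1].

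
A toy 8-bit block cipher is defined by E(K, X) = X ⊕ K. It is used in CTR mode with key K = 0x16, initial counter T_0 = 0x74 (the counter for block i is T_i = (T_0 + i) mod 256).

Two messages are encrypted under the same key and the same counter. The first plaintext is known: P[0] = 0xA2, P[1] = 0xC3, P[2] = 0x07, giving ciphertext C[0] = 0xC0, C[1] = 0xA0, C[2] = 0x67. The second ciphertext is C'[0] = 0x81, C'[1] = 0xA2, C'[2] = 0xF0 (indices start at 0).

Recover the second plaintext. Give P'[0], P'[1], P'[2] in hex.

P'[0] = 0xE3, P'[1] = 0xC1, P'[2] = 0x90

In CTR with a reused counter, both messages share the same keystream S_i, so C_i ⊕ C'_i = P_i ⊕ P'_i and thus P'_i = P_i ⊕ C_i ⊕ C'_i.
P'[0]: 0xA2 ⊕ 0xC0 ⊕ 0x81 = 0xE3.
P'[1]: 0xC3 ⊕ 0xA0 ⊕ 0xA2 = 0xC1.
P'[2]: 0x07 ⊕ 0x67 ⊕ 0xF0 = 0x90.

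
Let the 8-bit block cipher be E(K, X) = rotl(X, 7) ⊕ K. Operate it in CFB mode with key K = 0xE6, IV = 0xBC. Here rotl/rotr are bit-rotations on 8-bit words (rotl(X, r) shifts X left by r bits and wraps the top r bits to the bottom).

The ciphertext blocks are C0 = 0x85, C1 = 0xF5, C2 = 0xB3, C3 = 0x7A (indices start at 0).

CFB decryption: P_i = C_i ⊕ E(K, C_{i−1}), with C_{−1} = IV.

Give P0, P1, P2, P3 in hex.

P0 = 0x3D, P1 = 0xD1, P2 = 0xAF, P3 = 0x45

P0: E(K, 0xBC) = 0xB8; 0x85 ⊕ 0xB8 = 0x3D.
P1: E(K, 0x85) = 0x24; 0xF5 ⊕ 0x24 = 0xD1.
P2: E(K, 0xF5) = 0x1C; 0xB3 ⊕ 0x1C = 0xAF.
P3: E(K, 0xB3) = 0x3F; 0x7A ⊕ 0x3F = 0x45.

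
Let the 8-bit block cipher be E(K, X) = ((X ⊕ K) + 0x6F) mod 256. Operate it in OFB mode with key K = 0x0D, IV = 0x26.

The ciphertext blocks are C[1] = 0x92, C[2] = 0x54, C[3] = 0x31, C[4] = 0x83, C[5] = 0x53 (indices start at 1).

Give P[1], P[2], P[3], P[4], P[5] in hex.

P[1] = 0x08, P[2] = 0x52, P[3] = 0x4B, P[4] = 0x65, P[5] = 0x09

OFB decryption: S_i = E(K, S_{i−1}) with S_{0} = IV; P_i = C_i ⊕ S_i.
P[1]: S = E(K, 0x26) = 0x9A; 0x92 ⊕ 0x9A = 0x08.
P[2]: S = E(K, 0x9A) = 0x06; 0x54 ⊕ 0x06 = 0x52.
P[3]: S = E(K, 0x06) = 0x7A; 0x31 ⊕ 0x7A = 0x4B.
P[4]: S = E(K, 0x7A) = 0xE6; 0x83 ⊕ 0xE6 = 0x65.
P[5]: S = E(K, 0xE6) = 0x5A; 0x53 ⊕ 0x5A = 0x09.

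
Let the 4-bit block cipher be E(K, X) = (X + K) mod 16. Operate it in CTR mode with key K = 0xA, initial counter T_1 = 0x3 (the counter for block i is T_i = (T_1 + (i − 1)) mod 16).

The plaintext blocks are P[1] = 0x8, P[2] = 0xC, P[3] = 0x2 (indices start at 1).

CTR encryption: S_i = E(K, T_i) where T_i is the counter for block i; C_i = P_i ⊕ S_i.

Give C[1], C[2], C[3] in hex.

C[1]: T = 0x3, S = E(K, T) = 0xD; 0x8 ⊕ 0xD = 0x5.
C[2]: T = 0x4, S = E(K, T) = 0xE; 0xC ⊕ 0xE = 0x2.
C[3]: T = 0x5, S = E(K, T) = 0xF; 0x2 ⊕ 0xF = 0xD.

C[1] = 0x5, C[2] = 0x2, C[3] = 0xD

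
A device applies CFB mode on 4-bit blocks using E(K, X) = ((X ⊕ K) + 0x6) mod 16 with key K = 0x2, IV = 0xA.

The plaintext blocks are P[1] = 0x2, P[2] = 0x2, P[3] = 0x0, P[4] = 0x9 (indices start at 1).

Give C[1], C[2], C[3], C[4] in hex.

CFB encryption: C_i = P_i ⊕ E(K, C_{i−1}), with C_{0} = IV.
C[1]: E(K, 0xA) = 0xE; 0x2 ⊕ 0xE = 0xC.
C[2]: E(K, 0xC) = 0x4; 0x2 ⊕ 0x4 = 0x6.
C[3]: E(K, 0x6) = 0xA; 0x0 ⊕ 0xA = 0xA.
C[4]: E(K, 0xA) = 0xE; 0x9 ⊕ 0xE = 0x7.

C[1] = 0xC, C[2] = 0x6, C[3] = 0xA, C[4] = 0x7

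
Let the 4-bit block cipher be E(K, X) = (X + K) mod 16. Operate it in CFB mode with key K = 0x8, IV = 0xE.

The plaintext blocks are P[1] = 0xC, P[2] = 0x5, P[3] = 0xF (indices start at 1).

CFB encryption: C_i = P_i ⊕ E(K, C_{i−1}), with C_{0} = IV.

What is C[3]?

C[1]: E(K, 0xE) = 0x6; 0xC ⊕ 0x6 = 0xA.
C[2]: E(K, 0xA) = 0x2; 0x5 ⊕ 0x2 = 0x7.
C[3]: E(K, 0x7) = 0xF; 0xF ⊕ 0xF = 0x0.

C[3] = 0x0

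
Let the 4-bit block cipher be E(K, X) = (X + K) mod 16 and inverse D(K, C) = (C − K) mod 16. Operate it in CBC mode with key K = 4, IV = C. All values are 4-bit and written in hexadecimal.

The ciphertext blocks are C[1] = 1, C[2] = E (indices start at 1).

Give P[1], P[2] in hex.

P[1] = 1, P[2] = B

CBC decryption: P_i = D(K, C_i) ⊕ C_{i−1}, with C_{0} = IV.
P[1]: D(K, 1) = D; D ⊕ C = 1.
P[2]: D(K, E) = A; A ⊕ 1 = B.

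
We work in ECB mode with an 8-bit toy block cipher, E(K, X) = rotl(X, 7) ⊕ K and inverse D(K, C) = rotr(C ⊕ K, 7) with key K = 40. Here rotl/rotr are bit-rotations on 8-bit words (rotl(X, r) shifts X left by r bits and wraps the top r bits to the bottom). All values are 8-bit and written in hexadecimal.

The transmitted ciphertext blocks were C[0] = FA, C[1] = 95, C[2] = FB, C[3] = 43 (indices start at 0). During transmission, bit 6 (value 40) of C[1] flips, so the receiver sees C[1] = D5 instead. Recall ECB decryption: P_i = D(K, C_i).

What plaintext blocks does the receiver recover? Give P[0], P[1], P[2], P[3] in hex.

P[0] = 75, P[1] = 2B, P[2] = 77, P[3] = 06

Only C[1] changed, to D5. In ECB, a change in C_i affects only P_i. Decrypting the received ciphertext:
P[0]: D(K, FA) = 75.
P[1]: D(K, D5) = 2B.
P[2]: D(K, FB) = 77.
P[3]: D(K, 43) = 06.
Blocks that differ from the original plaintext: P[1].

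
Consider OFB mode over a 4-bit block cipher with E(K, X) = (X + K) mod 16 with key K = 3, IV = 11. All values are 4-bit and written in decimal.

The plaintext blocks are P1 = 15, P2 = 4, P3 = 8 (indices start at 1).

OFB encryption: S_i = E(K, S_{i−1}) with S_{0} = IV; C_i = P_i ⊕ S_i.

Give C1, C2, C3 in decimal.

C1 = 1, C2 = 5, C3 = 12

C1: S = E(K, 11) = 14; 15 ⊕ 14 = 1.
C2: S = E(K, 14) = 1; 4 ⊕ 1 = 5.
C3: S = E(K, 1) = 4; 8 ⊕ 4 = 12.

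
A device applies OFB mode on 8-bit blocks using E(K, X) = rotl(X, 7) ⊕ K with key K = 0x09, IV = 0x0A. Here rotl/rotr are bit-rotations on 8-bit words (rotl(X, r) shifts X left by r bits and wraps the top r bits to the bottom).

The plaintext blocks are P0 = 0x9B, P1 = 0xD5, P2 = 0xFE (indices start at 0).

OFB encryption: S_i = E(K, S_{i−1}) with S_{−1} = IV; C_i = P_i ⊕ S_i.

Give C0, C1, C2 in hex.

C0: S = E(K, 0x0A) = 0x0C; 0x9B ⊕ 0x0C = 0x97.
C1: S = E(K, 0x0C) = 0x0F; 0xD5 ⊕ 0x0F = 0xDA.
C2: S = E(K, 0x0F) = 0x8E; 0xFE ⊕ 0x8E = 0x70.

C0 = 0x97, C1 = 0xDA, C2 = 0x70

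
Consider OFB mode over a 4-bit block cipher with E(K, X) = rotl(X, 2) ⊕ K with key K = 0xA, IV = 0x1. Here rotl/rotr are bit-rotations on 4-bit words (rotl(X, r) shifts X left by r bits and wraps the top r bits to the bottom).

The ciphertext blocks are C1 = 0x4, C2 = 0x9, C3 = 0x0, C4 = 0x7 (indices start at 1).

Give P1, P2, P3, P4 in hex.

P1 = 0xA, P2 = 0x8, P3 = 0xE, P4 = 0x6

OFB decryption: S_i = E(K, S_{i−1}) with S_{0} = IV; P_i = C_i ⊕ S_i.
P1: S = E(K, 0x1) = 0xE; 0x4 ⊕ 0xE = 0xA.
P2: S = E(K, 0xE) = 0x1; 0x9 ⊕ 0x1 = 0x8.
P3: S = E(K, 0x1) = 0xE; 0x0 ⊕ 0xE = 0xE.
P4: S = E(K, 0xE) = 0x1; 0x7 ⊕ 0x1 = 0x6.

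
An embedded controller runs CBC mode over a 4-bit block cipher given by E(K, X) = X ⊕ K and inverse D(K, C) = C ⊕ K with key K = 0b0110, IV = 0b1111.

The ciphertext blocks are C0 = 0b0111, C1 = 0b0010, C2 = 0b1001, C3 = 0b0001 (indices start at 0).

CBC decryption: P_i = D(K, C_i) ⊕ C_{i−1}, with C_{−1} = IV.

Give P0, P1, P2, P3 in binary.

P0 = 0b1110, P1 = 0b0011, P2 = 0b1101, P3 = 0b1110

P0: D(K, 0b0111) = 0b0001; 0b0001 ⊕ 0b1111 = 0b1110.
P1: D(K, 0b0010) = 0b0100; 0b0100 ⊕ 0b0111 = 0b0011.
P2: D(K, 0b1001) = 0b1111; 0b1111 ⊕ 0b0010 = 0b1101.
P3: D(K, 0b0001) = 0b0111; 0b0111 ⊕ 0b1001 = 0b1110.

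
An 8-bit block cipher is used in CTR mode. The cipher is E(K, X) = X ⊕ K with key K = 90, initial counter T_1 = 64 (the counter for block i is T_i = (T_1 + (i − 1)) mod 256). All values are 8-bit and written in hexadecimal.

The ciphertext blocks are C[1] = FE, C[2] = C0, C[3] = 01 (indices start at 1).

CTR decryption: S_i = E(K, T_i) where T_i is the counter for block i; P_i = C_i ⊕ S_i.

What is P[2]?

P[2] = 35

P[2]: T = 65, S = E(K, T) = F5; C0 ⊕ F5 = 35.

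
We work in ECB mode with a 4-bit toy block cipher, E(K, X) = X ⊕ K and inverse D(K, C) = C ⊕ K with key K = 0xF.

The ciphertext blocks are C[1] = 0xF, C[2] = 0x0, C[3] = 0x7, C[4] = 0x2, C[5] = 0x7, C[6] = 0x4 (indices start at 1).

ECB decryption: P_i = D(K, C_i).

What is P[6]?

P[6] = 0xB

P[6]: D(K, 0x4) = 0xB.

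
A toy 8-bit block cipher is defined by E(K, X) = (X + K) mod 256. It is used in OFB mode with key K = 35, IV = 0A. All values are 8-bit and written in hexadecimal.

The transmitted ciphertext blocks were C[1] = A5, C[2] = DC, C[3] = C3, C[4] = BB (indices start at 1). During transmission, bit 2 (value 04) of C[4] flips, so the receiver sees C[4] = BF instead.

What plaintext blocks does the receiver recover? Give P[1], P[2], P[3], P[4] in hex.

OFB decryption: S_i = E(K, S_{i−1}) with S_{0} = IV; P_i = C_i ⊕ S_i.
Only C[4] changed, to BF. In OFB, a change in C_i flips the same bit in P_i only; the keystream is unaffected. Decrypting the received ciphertext:
P[1]: S = E(K, 0A) = 3F; A5 ⊕ 3F = 9A.
P[2]: S = E(K, 3F) = 74; DC ⊕ 74 = A8.
P[3]: S = E(K, 74) = A9; C3 ⊕ A9 = 6A.
P[4]: S = E(K, A9) = DE; BF ⊕ DE = 61.
Blocks that differ from the original plaintext: P[4].

P[1] = 9A, P[2] = A8, P[3] = 6A, P[4] = 61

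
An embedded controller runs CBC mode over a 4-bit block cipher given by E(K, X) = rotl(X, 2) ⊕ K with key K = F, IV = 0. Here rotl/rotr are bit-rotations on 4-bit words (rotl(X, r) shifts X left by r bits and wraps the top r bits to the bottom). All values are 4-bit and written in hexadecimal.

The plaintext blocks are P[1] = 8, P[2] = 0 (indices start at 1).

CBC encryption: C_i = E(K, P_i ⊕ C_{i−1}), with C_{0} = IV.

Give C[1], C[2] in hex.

C[1]: P[1] ⊕ 0 = 8; E(K, 8) = D.
C[2]: P[2] ⊕ D = D; E(K, D) = 8.

C[1] = D, C[2] = 8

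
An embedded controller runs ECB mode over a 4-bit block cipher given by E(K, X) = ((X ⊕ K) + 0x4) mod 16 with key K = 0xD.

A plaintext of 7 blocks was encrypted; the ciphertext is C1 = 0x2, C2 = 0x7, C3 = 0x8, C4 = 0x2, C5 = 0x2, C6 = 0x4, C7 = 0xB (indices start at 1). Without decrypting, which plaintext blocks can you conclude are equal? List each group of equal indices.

ECB encrypts each block independently with the same key, so equal ciphertext blocks imply equal plaintext blocks.
C1 = C4 = C5 = 0x2, so P1 = P4 = P5.

P1 = P4 = P5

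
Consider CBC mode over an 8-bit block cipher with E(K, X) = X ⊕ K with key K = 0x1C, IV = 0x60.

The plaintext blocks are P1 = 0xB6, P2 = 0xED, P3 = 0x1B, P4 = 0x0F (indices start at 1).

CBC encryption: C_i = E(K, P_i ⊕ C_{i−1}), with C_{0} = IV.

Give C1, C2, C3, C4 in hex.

C1: P1 ⊕ 0x60 = 0xD6; E(K, 0xD6) = 0xCA.
C2: P2 ⊕ 0xCA = 0x27; E(K, 0x27) = 0x3B.
C3: P3 ⊕ 0x3B = 0x20; E(K, 0x20) = 0x3C.
C4: P4 ⊕ 0x3C = 0x33; E(K, 0x33) = 0x2F.

C1 = 0xCA, C2 = 0x3B, C3 = 0x3C, C4 = 0x2F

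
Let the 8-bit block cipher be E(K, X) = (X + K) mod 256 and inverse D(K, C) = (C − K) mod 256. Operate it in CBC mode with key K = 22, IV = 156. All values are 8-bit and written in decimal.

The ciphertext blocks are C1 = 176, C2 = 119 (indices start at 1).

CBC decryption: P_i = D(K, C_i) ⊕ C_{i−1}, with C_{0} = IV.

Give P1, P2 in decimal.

P1 = 6, P2 = 209

P1: D(K, 176) = 154; 154 ⊕ 156 = 6.
P2: D(K, 119) = 97; 97 ⊕ 176 = 209.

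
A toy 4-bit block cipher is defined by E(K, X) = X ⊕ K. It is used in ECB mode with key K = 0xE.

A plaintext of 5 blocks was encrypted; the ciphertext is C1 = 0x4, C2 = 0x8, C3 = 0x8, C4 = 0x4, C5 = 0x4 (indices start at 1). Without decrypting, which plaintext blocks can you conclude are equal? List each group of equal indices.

ECB encrypts each block independently with the same key, so equal ciphertext blocks imply equal plaintext blocks.
C1 = C4 = C5 = 0x4, so P1 = P4 = P5.
C2 = C3 = 0x8, so P2 = P3.

P1 = P4 = P5; P2 = P3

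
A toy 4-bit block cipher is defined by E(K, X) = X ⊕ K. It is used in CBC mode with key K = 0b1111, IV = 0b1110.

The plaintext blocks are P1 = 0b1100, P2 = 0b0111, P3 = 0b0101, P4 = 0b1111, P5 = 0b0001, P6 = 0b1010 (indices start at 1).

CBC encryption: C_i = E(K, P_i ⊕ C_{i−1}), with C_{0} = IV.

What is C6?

C6 = 0b0100

C1: P1 ⊕ 0b1110 = 0b0010; E(K, 0b0010) = 0b1101.
C2: P2 ⊕ 0b1101 = 0b1010; E(K, 0b1010) = 0b0101.
C3: P3 ⊕ 0b0101 = 0b0000; E(K, 0b0000) = 0b1111.
C4: P4 ⊕ 0b1111 = 0b0000; E(K, 0b0000) = 0b1111.
C5: P5 ⊕ 0b1111 = 0b1110; E(K, 0b1110) = 0b0001.
C6: P6 ⊕ 0b0001 = 0b1011; E(K, 0b1011) = 0b0100.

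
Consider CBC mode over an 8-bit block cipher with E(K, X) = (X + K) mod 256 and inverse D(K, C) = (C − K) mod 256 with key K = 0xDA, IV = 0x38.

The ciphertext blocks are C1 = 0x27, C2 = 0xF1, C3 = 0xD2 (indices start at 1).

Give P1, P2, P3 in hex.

CBC decryption: P_i = D(K, C_i) ⊕ C_{i−1}, with C_{0} = IV.
P1: D(K, 0x27) = 0x4D; 0x4D ⊕ 0x38 = 0x75.
P2: D(K, 0xF1) = 0x17; 0x17 ⊕ 0x27 = 0x30.
P3: D(K, 0xD2) = 0xF8; 0xF8 ⊕ 0xF1 = 0x09.

P1 = 0x75, P2 = 0x30, P3 = 0x09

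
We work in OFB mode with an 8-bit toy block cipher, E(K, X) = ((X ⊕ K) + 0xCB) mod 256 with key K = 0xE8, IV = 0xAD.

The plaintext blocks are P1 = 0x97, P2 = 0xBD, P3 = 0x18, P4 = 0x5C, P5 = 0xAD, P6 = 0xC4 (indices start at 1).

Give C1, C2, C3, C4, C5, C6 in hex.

OFB encryption: S_i = E(K, S_{i−1}) with S_{0} = IV; C_i = P_i ⊕ S_i.
C1: S = E(K, 0xAD) = 0x10; 0x97 ⊕ 0x10 = 0x87.
C2: S = E(K, 0x10) = 0xC3; 0xBD ⊕ 0xC3 = 0x7E.
C3: S = E(K, 0xC3) = 0xF6; 0x18 ⊕ 0xF6 = 0xEE.
C4: S = E(K, 0xF6) = 0xE9; 0x5C ⊕ 0xE9 = 0xB5.
C5: S = E(K, 0xE9) = 0xCC; 0xAD ⊕ 0xCC = 0x61.
C6: S = E(K, 0xCC) = 0xEF; 0xC4 ⊕ 0xEF = 0x2B.

C1 = 0x87, C2 = 0x7E, C3 = 0xEE, C4 = 0xB5, C5 = 0x61, C6 = 0x2B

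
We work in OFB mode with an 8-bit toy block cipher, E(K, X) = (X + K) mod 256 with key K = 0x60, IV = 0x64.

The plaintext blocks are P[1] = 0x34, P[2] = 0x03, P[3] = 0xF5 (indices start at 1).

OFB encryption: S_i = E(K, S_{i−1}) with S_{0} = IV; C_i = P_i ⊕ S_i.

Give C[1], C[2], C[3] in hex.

C[1] = 0xF0, C[2] = 0x27, C[3] = 0x71

C[1]: S = E(K, 0x64) = 0xC4; 0x34 ⊕ 0xC4 = 0xF0.
C[2]: S = E(K, 0xC4) = 0x24; 0x03 ⊕ 0x24 = 0x27.
C[3]: S = E(K, 0x24) = 0x84; 0xF5 ⊕ 0x84 = 0x71.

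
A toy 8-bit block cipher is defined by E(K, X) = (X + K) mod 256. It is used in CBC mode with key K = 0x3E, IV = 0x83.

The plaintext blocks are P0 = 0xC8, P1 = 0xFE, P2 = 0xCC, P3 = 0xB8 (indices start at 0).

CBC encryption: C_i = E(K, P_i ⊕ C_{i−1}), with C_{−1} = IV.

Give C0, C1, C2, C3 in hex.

C0 = 0x89, C1 = 0xB5, C2 = 0xB7, C3 = 0x4D

C0: P0 ⊕ 0x83 = 0x4B; E(K, 0x4B) = 0x89.
C1: P1 ⊕ 0x89 = 0x77; E(K, 0x77) = 0xB5.
C2: P2 ⊕ 0xB5 = 0x79; E(K, 0x79) = 0xB7.
C3: P3 ⊕ 0xB7 = 0x0F; E(K, 0x0F) = 0x4D.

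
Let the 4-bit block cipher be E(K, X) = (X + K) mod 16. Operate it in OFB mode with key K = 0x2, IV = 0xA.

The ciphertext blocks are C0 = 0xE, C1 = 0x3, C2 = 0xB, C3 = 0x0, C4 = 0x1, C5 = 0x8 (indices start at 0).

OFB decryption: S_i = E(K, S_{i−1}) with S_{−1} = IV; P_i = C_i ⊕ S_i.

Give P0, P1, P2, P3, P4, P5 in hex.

P0 = 0x2, P1 = 0xD, P2 = 0xB, P3 = 0x2, P4 = 0x5, P5 = 0xE

P0: S = E(K, 0xA) = 0xC; 0xE ⊕ 0xC = 0x2.
P1: S = E(K, 0xC) = 0xE; 0x3 ⊕ 0xE = 0xD.
P2: S = E(K, 0xE) = 0x0; 0xB ⊕ 0x0 = 0xB.
P3: S = E(K, 0x0) = 0x2; 0x0 ⊕ 0x2 = 0x2.
P4: S = E(K, 0x2) = 0x4; 0x1 ⊕ 0x4 = 0x5.
P5: S = E(K, 0x4) = 0x6; 0x8 ⊕ 0x6 = 0xE.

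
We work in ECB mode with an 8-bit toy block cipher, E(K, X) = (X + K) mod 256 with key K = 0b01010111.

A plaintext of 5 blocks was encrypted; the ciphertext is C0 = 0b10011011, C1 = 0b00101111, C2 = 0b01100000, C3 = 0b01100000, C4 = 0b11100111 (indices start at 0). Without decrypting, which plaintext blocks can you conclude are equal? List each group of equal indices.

P2 = P3

ECB encrypts each block independently with the same key, so equal ciphertext blocks imply equal plaintext blocks.
C2 = C3 = 0b01100000, so P2 = P3.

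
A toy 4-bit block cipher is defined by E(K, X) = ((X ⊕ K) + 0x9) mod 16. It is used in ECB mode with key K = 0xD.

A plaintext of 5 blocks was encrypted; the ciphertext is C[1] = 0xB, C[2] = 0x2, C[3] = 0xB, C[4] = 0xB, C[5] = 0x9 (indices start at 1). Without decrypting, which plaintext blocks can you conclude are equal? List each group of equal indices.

ECB encrypts each block independently with the same key, so equal ciphertext blocks imply equal plaintext blocks.
C[1] = C[3] = C[4] = 0xB, so P[1] = P[3] = P[4].

P[1] = P[3] = P[4]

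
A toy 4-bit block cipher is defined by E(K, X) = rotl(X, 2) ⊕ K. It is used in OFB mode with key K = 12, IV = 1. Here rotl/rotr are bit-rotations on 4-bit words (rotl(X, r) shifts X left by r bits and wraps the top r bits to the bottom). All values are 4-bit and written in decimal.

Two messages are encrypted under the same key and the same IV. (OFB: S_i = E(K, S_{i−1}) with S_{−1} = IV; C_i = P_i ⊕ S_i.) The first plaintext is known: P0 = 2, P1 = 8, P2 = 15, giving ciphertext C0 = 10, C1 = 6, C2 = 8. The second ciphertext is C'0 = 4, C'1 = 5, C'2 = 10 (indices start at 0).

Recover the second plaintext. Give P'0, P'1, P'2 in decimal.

P'0 = 12, P'1 = 11, P'2 = 13

In OFB with a reused IV, both messages share the same keystream S_i, so C_i ⊕ C'_i = P_i ⊕ P'_i and thus P'_i = P_i ⊕ C_i ⊕ C'_i.
P'0: 2 ⊕ 10 ⊕ 4 = 12.
P'1: 8 ⊕ 6 ⊕ 5 = 11.
P'2: 15 ⊕ 8 ⊕ 10 = 13.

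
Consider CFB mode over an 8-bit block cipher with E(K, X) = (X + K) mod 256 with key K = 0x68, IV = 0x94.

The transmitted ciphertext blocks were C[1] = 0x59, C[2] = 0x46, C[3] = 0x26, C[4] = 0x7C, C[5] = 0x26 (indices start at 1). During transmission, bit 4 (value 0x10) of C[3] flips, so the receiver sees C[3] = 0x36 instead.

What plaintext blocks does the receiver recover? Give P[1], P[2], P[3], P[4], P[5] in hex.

CFB decryption: P_i = C_i ⊕ E(K, C_{i−1}), with C_{0} = IV.
Only C[3] changed, to 0x36. In CFB, a change in C_i flips the same bit in P_i and garbles P_{i+1}. Decrypting the received ciphertext:
P[1]: E(K, 0x94) = 0xFC; 0x59 ⊕ 0xFC = 0xA5.
P[2]: E(K, 0x59) = 0xC1; 0x46 ⊕ 0xC1 = 0x87.
P[3]: E(K, 0x46) = 0xAE; 0x36 ⊕ 0xAE = 0x98.
P[4]: E(K, 0x36) = 0x9E; 0x7C ⊕ 0x9E = 0xE2.
P[5]: E(K, 0x7C) = 0xE4; 0x26 ⊕ 0xE4 = 0xC2.
Blocks that differ from the original plaintext: P[3], P[4].

P[1] = 0xA5, P[2] = 0x87, P[3] = 0x98, P[4] = 0xE2, P[5] = 0xC2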